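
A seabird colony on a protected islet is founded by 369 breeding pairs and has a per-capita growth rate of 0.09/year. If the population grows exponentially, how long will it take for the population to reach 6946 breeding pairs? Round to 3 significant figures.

32.6 years

Set N₀·e^(rt) = 6946: e^(0.09·t) = 6946/369 = 18.824.
0.09·t = ln(18.824) = 2.9351, so t = 2.9351/0.09 = 32.612.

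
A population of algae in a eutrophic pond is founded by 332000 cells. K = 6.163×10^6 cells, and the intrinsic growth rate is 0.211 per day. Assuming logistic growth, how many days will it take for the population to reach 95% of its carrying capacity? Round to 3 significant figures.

A = (K − N₀)/N₀ = (6.163×10^6 − 332000)/332000 = 17.563.
Solve 6.163×10^6/(1 + 17.563·e^(−0.211t)) = 5.85485×10^6: 1 + 17.563·e^(−0.211t) = 1.0526, so e^(−0.211t) = 0.00299669.
−0.211·t = ln(0.00299669) = -5.8102, so t = 5.8102/0.211 = 27.537.

27.5 days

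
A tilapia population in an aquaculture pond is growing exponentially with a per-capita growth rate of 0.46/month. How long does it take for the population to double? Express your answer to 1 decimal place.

1.5 months

Doubling time t_d = ln(2)/r = 0.6931/0.46 = 1.5068.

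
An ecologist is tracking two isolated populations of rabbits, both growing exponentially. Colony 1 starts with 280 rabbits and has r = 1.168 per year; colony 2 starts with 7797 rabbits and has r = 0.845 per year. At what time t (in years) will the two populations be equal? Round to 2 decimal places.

10.30 years

Set 280·e^(1.168t) = 7797·e^(0.845t).
e^((1.168 − 0.845)t) = 7797/280 → e^(0.323·t) = 27.846.
0.323·t = ln(27.846) = 3.3267, so t = 3.3267/0.323 = 10.299.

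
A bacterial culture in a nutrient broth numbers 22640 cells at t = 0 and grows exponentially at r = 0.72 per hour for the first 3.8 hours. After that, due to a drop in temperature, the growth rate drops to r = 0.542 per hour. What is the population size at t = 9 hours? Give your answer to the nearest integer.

5849540 cells

Phase 1: N(3.8) = 22640·e^(0.72×3.8) = 22640·e^2.736 = 349226.
Phase 2 runs for 9 − 3.8 = 5.2 hours at r = 0.542.
N(9) = 349226·e^(0.542×5.2) = 349226·e^2.818 = 5.84954×10^6.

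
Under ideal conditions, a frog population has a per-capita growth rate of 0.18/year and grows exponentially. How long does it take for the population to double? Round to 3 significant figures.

Doubling time t_d = ln(2)/r = 0.6931/0.18 = 3.8508.

3.85 years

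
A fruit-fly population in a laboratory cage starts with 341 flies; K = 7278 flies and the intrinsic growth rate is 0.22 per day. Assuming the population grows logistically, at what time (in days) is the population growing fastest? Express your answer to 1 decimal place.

13.7 days

Logistic growth is fastest at N = K/2 = 3639.
A = (K − N₀)/N₀ = 20.343. Set K/(1 + A·e^(−rt)) = K/2 → A·e^(−rt) = 1.
e^(−0.22t) = 1/20.343 = 0.0491567, so t = ln(20.343)/0.22 = 3.0127/0.22 = 13.694.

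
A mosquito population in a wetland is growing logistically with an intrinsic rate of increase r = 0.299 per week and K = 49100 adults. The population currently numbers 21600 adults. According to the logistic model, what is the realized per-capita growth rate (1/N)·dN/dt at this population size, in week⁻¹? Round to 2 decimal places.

0.17 per week

(1/N)·dN/dt = r(1 − N/K) = 0.299 × (1 − 21600/49100).
= 0.299 × 0.56008 = 0.16746.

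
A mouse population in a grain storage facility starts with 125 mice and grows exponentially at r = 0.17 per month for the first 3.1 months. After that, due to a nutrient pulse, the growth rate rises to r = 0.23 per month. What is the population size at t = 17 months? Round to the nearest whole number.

Phase 1: N(3.1) = 125·e^(0.17×3.1) = 125·e^0.527 = 211.73.
Phase 2 runs for 17 − 3.1 = 13.9 months at r = 0.23.
N(17) = 211.73·e^(0.23×13.9) = 211.73·e^3.197 = 5178.72.

5179 mice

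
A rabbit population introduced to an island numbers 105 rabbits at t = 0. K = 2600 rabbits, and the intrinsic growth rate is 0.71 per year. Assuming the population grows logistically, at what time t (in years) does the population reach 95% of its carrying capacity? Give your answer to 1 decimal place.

8.6 years

A = (K − N₀)/N₀ = (2600 − 105)/105 = 23.762.
Solve 2600/(1 + 23.762·e^(−0.71t)) = 2470: 1 + 23.762·e^(−0.71t) = 1.0526, so e^(−0.71t) = 0.00221496.
−0.71·t = ln(0.00221496) = -6.1125, so t = 6.1125/0.71 = 8.6092.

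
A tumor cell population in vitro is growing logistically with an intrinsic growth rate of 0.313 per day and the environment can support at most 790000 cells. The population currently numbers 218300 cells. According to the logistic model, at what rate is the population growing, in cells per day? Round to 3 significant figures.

49400 cells per day

dN/dt = rN(1 − N/K) = 0.313 × 218300 × (1 − 218300/790000).
1 − 218300/790000 = 0.72367; dN/dt = 0.313 × 218300 × 0.72367 = 49447.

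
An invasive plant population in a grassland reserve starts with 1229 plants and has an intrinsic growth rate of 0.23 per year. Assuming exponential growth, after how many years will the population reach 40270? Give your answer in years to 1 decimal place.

Set N₀·e^(rt) = 40270: e^(0.23·t) = 40270/1229 = 32.766.
0.23·t = ln(32.766) = 3.4894, so t = 3.4894/0.23 = 15.171.

15.2 years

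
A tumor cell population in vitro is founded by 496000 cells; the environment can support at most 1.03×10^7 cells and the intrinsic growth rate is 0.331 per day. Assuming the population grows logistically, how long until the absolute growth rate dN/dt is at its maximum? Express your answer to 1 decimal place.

Logistic growth is fastest at N = K/2 = 5.15×10^6.
A = (K − N₀)/N₀ = 19.766. Set K/(1 + A·e^(−rt)) = K/2 → A·e^(−rt) = 1.
e^(−0.331t) = 1/19.766 = 0.0505916, so t = ln(19.766)/0.331 = 2.984/0.331 = 9.015.

9.0 days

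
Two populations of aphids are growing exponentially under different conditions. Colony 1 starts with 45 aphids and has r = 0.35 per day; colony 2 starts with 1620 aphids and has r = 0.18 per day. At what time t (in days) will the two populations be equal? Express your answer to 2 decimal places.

21.08 days

Set 45·e^(0.35t) = 1620·e^(0.18t).
e^((0.35 − 0.18)t) = 1620/45 → e^(0.17·t) = 36.
0.17·t = ln(36) = 3.5835, so t = 3.5835/0.17 = 21.08.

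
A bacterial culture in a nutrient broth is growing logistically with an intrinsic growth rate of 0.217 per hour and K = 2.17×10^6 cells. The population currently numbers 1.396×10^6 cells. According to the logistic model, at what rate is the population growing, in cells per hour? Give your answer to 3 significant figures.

108000 cells per hour

dN/dt = rN(1 − N/K) = 0.217 × 1.396×10^6 × (1 − 1.396×10^6/2.17×10^6).
1 − 1.396×10^6/2.17×10^6 = 0.35668; dN/dt = 0.217 × 1.396×10^6 × 0.35668 = 1.0805×10^5.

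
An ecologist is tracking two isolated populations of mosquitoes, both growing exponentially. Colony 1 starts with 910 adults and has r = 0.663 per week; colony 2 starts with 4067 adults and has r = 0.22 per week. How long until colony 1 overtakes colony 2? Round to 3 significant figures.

Set 910·e^(0.663t) = 4067·e^(0.22t).
e^((0.663 − 0.22)t) = 4067/910 → e^(0.443·t) = 4.4692.
0.443·t = ln(4.4692) = 1.4972, so t = 1.4972/0.443 = 3.3797.

3.38 weeks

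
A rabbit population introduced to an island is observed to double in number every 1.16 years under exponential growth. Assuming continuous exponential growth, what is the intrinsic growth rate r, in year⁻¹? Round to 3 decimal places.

0.598 per year

r = ln(2)/t_d = 0.6931/1.16 = 0.59754.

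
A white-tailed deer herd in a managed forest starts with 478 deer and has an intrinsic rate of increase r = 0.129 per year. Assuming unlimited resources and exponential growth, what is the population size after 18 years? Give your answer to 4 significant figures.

4874 deer

N(t) = N₀·e^(rt) = 478 × e^(0.129×18) = 478 × e^2.322.
e^2.322 ≈ 10.196, so N ≈ 478 × 10.196 = 4873.71.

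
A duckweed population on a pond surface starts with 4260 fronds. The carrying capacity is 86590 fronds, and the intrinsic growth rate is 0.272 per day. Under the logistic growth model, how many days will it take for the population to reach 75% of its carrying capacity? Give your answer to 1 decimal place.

14.9 days

A = (K − N₀)/N₀ = (86590 − 4260)/4260 = 19.326.
Solve 86590/(1 + 19.326·e^(−0.272t)) = 64942.5: 1 + 19.326·e^(−0.272t) = 1.3333, so e^(−0.272t) = 0.0172477.
−0.272·t = ln(0.0172477) = -4.0601, so t = 4.0601/0.272 = 14.927.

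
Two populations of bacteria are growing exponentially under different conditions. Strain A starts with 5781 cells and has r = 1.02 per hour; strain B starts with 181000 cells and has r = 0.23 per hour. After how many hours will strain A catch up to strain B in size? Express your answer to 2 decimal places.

4.36 hours

Set 5781·e^(1.02t) = 181000·e^(0.23t).
e^((1.02 − 0.23)t) = 181000/5781 → e^(0.79·t) = 31.309.
0.79·t = ln(31.309) = 3.4439, so t = 3.4439/0.79 = 4.3594.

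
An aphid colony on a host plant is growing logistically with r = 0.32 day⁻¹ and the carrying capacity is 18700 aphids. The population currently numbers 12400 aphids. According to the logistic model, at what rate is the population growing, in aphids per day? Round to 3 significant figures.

dN/dt = rN(1 − N/K) = 0.32 × 12400 × (1 − 12400/18700).
1 − 12400/18700 = 0.3369; dN/dt = 0.32 × 12400 × 0.3369 = 1336.8.

1340 aphids per day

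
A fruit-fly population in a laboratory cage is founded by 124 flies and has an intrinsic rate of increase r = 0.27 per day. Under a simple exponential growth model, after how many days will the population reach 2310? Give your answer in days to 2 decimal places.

Set N₀·e^(rt) = 2310: e^(0.27·t) = 2310/124 = 18.629.
0.27·t = ln(18.629) = 2.9247, so t = 2.9247/0.27 = 10.832.

10.83 days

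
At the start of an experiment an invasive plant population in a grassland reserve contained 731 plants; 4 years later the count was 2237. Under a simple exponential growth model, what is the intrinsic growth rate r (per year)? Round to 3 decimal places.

0.280 per year

From N(t) = N₀·e^(rt): e^(r·4) = 2237/731 = 3.0602.
r·4 = ln(3.0602) = 1.1185, so r = 1.1185/4 = 0.27962.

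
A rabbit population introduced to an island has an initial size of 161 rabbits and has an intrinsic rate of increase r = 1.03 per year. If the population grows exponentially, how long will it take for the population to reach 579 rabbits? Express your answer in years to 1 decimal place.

1.2 years

Set N₀·e^(rt) = 579: e^(1.03·t) = 579/161 = 3.5963.
1.03·t = ln(3.5963) = 1.2799, so t = 1.2799/1.03 = 1.2426.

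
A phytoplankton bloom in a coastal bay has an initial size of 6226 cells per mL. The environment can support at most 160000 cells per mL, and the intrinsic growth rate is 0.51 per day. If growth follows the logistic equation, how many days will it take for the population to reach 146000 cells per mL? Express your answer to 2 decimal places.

A = (K − N₀)/N₀ = (160000 − 6226)/6226 = 24.699.
Solve 160000/(1 + 24.699·e^(−0.51t)) = 146000: 1 + 24.699·e^(−0.51t) = 1.0959, so e^(−0.51t) = 0.00388241.
−0.51·t = ln(0.00388241) = -5.5513, so t = 5.5513/0.51 = 10.885.

10.88 days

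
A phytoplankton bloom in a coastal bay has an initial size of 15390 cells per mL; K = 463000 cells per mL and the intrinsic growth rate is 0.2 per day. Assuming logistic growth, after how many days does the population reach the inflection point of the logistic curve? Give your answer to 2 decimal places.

Logistic growth is fastest at N = K/2 = 231500.
A = (K − N₀)/N₀ = 29.084. Set K/(1 + A·e^(−rt)) = K/2 → A·e^(−rt) = 1.
e^(−0.2t) = 1/29.084 = 0.0343826, so t = ln(29.084)/0.2 = 3.3702/0.2 = 16.851.

16.85 days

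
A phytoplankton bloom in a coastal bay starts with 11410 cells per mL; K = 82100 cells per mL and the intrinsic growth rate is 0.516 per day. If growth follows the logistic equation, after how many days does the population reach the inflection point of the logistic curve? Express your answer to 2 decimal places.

Logistic growth is fastest at N = K/2 = 41050.
A = (K − N₀)/N₀ = 6.1954. Set K/(1 + A·e^(−rt)) = K/2 → A·e^(−rt) = 1.
e^(−0.516t) = 1/6.1954 = 0.161409, so t = ln(6.1954)/0.516 = 1.8238/0.516 = 3.5345.

3.53 days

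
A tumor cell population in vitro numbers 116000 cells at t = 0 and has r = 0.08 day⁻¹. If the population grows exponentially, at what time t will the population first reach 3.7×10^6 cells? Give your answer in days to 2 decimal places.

Set N₀·e^(rt) = 3.7×10^6: e^(0.08·t) = 3.7×10^6/116000 = 31.897.
0.08·t = ln(31.897) = 3.4625, so t = 3.4625/0.08 = 43.281.

43.28 days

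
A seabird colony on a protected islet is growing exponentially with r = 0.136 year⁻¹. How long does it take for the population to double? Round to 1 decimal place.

Doubling time t_d = ln(2)/r = 0.6931/0.136 = 5.0967.

5.1 years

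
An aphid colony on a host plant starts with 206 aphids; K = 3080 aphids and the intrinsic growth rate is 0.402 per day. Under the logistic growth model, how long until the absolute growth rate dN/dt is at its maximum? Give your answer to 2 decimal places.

6.56 days

Logistic growth is fastest at N = K/2 = 1540.
A = (K − N₀)/N₀ = 13.951. Set K/(1 + A·e^(−rt)) = K/2 → A·e^(−rt) = 1.
e^(−0.402t) = 1/13.951 = 0.0716771, so t = ln(13.951)/0.402 = 2.6356/0.402 = 6.5562.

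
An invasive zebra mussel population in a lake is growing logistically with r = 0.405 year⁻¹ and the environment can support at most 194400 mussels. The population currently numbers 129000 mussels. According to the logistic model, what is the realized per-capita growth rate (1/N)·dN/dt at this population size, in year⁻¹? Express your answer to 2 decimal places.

(1/N)·dN/dt = r(1 − N/K) = 0.405 × (1 − 129000/194400).
= 0.405 × 0.33642 = 0.13625.

0.14 per year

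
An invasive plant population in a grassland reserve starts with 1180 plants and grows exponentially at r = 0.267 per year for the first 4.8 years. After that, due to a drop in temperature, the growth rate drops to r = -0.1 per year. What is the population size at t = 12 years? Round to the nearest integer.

Phase 1: N(4.8) = 1180·e^(0.267×4.8) = 1180·e^1.282 = 4250.83.
Phase 2 runs for 12 − 4.8 = 7.2 years at r = -0.1.
N(12) = 4250.83·e^(-0.1×7.2) = 4250.83·e^-0.72 = 2069.1.

2069 plants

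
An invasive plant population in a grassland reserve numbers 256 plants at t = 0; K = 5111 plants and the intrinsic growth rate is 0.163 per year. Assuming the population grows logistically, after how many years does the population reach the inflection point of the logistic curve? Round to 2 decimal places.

18.05 years

Logistic growth is fastest at N = K/2 = 2555.5.
A = (K − N₀)/N₀ = 18.965. Set K/(1 + A·e^(−rt)) = K/2 → A·e^(−rt) = 1.
e^(−0.163t) = 1/18.965 = 0.0527291, so t = ln(18.965)/0.163 = 2.9426/0.163 = 18.053.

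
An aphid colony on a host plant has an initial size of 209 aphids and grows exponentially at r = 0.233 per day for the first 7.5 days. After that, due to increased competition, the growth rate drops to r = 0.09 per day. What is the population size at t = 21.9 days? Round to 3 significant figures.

4380 aphids

Phase 1: N(7.5) = 209·e^(0.233×7.5) = 209·e^1.748 = 1199.71.
Phase 2 runs for 21.9 − 7.5 = 14.4 days at r = 0.09.
N(21.9) = 1199.71·e^(0.09×14.4) = 1199.71·e^1.296 = 4384.51.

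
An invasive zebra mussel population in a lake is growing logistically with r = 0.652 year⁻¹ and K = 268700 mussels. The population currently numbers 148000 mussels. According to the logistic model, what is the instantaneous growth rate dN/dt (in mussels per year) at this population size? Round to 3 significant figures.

dN/dt = rN(1 − N/K) = 0.652 × 148000 × (1 − 148000/268700).
1 − 148000/268700 = 0.4492; dN/dt = 0.652 × 148000 × 0.4492 = 43346.

43300 mussels per year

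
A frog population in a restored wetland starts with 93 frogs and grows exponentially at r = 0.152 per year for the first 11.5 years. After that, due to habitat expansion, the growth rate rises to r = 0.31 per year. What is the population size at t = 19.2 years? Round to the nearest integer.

5812 frogs

Phase 1: N(11.5) = 93·e^(0.152×11.5) = 93·e^1.748 = 534.109.
Phase 2 runs for 19.2 − 11.5 = 7.7 years at r = 0.31.
N(19.2) = 534.109·e^(0.31×7.7) = 534.109·e^2.387 = 5811.53.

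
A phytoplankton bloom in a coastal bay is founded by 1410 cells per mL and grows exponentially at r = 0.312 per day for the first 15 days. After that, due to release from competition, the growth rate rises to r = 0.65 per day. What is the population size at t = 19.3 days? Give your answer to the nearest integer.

Phase 1: N(15) = 1410·e^(0.312×15) = 1410·e^4.68 = 151956.
Phase 2 runs for 19.3 − 15 = 4.3 days at r = 0.65.
N(19.3) = 151956·e^(0.65×4.3) = 151956·e^2.795 = 2.486396×10^6.

2486396 cells per mL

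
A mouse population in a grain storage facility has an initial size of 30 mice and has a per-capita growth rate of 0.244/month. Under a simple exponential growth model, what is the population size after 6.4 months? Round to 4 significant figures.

143.0 mice

N(t) = N₀·e^(rt) = 30 × e^(0.244×6.4) = 30 × e^1.562.
e^1.562 ≈ 4.7664, so N ≈ 30 × 4.7664 = 142.993.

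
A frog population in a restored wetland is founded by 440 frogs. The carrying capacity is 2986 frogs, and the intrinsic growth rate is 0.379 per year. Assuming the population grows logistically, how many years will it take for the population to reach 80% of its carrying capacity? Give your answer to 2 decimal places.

A = (K − N₀)/N₀ = (2986 − 440)/440 = 5.7864.
Solve 2986/(1 + 5.7864·e^(−0.379t)) = 2388.8: 1 + 5.7864·e^(−0.379t) = 1.25, so e^(−0.379t) = 0.043205.
−0.379·t = ln(0.043205) = -3.1418, so t = 3.1418/0.379 = 8.2897.

8.29 years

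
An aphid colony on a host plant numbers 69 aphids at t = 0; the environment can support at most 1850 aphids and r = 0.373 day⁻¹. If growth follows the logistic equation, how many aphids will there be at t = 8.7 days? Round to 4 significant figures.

922.4 aphids

A = (K − N₀)/N₀ = (1850 − 69)/69 = 25.812.
N(t) = K/(1 + A·e^(−rt)) = 1850/(1 + 25.812×e^(−0.373×8.7)).
e^(−3.245) = 0.038965; denominator = 1 + 25.812×0.038965 = 2.0057.
N = 1850/2.0057 = 922.353.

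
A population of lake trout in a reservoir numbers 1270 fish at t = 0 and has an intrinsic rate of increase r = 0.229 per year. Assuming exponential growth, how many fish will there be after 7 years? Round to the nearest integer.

6309 fish

N(t) = N₀·e^(rt) = 1270 × e^(0.229×7) = 1270 × e^1.603.
e^1.603 ≈ 4.9679, so N ≈ 1270 × 4.9679 = 6309.25.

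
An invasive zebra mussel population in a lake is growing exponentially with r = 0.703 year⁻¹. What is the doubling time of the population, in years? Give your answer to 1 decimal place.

1.0 years

Doubling time t_d = ln(2)/r = 0.6931/0.703 = 0.98598.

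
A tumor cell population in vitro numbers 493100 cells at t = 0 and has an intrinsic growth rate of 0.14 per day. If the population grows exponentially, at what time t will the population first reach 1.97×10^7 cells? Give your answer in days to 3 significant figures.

26.3 days

Set N₀·e^(rt) = 1.97×10^7: e^(0.14·t) = 1.97×10^7/493100 = 39.951.
0.14·t = ln(39.951) = 3.6877, so t = 3.6877/0.14 = 26.34.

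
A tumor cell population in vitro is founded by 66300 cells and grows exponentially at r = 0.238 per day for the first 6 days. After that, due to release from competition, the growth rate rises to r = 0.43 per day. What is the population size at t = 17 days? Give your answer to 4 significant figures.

31330000 cells

Phase 1: N(6) = 66300·e^(0.238×6) = 66300·e^1.428 = 276494.
Phase 2 runs for 17 − 6 = 11 days at r = 0.43.
N(17) = 276494·e^(0.43×11) = 276494·e^4.73 = 3.132557×10^7.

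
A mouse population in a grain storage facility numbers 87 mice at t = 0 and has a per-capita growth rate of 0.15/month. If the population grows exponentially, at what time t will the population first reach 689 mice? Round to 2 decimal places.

Set N₀·e^(rt) = 689: e^(0.15·t) = 689/87 = 7.9195.
0.15·t = ln(7.9195) = 2.0693, so t = 2.0693/0.15 = 13.796.

13.80 months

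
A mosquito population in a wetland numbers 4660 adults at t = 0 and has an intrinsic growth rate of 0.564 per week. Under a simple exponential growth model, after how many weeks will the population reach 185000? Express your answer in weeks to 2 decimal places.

Set N₀·e^(rt) = 185000: e^(0.564·t) = 185000/4660 = 39.7.
0.564·t = ln(39.7) = 3.6813, so t = 3.6813/0.564 = 6.5272.

6.53 weeks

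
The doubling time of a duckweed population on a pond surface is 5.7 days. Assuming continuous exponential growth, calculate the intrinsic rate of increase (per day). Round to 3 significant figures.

0.122 per day

r = ln(2)/t_d = 0.6931/5.7 = 0.1216.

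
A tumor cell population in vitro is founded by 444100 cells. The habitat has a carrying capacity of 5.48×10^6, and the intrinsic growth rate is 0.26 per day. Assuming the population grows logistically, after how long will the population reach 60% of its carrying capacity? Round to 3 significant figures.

10.9 days

A = (K − N₀)/N₀ = (5.48×10^6 − 444100)/444100 = 11.34.
Solve 5.48×10^6/(1 + 11.34·e^(−0.26t)) = 3.288×10^6: 1 + 11.34·e^(−0.26t) = 1.6667, so e^(−0.26t) = 0.0587912.
−0.26·t = ln(0.0587912) = -2.8338, so t = 2.8338/0.26 = 10.899.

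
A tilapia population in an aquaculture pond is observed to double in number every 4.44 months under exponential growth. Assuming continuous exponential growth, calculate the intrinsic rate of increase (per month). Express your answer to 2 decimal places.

0.16 per month

r = ln(2)/t_d = 0.6931/4.44 = 0.15611.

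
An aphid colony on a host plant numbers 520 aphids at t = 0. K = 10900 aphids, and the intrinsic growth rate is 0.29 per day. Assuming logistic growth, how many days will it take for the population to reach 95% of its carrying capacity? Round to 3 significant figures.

20.5 days

A = (K − N₀)/N₀ = (10900 − 520)/520 = 19.962.
Solve 10900/(1 + 19.962·e^(−0.29t)) = 10355: 1 + 19.962·e^(−0.29t) = 1.0526, so e^(−0.29t) = 0.00263665.
−0.29·t = ln(0.00263665) = -5.9382, so t = 5.9382/0.29 = 20.477.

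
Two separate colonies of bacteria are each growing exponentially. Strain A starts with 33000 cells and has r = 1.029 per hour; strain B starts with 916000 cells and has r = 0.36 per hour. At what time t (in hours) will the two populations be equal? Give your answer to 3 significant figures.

4.97 hours

Set 33000·e^(1.029t) = 916000·e^(0.36t).
e^((1.029 − 0.36)t) = 916000/33000 → e^(0.669·t) = 27.758.
0.669·t = ln(27.758) = 3.3235, so t = 3.3235/0.669 = 4.9679.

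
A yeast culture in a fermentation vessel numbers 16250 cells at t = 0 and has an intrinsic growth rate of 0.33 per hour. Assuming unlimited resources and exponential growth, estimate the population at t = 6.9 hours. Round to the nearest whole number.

N(t) = N₀·e^(rt) = 16250 × e^(0.33×6.9) = 16250 × e^2.277.
e^2.277 ≈ 9.7474, so N ≈ 16250 × 9.7474 = 158395.

158395 cells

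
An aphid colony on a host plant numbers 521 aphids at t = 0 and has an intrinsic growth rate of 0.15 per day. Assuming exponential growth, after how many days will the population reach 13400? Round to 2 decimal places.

Set N₀·e^(rt) = 13400: e^(0.15·t) = 13400/521 = 25.72.
0.15·t = ln(25.72) = 3.2473, so t = 3.2473/0.15 = 21.648.

21.65 days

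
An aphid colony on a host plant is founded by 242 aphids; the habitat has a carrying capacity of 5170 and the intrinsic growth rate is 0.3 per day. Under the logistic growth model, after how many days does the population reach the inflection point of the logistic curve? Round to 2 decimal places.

Logistic growth is fastest at N = K/2 = 2585.
A = (K − N₀)/N₀ = 20.364. Set K/(1 + A·e^(−rt)) = K/2 → A·e^(−rt) = 1.
e^(−0.3t) = 1/20.364 = 0.0491071, so t = ln(20.364)/0.3 = 3.0138/0.3 = 10.046.

10.05 days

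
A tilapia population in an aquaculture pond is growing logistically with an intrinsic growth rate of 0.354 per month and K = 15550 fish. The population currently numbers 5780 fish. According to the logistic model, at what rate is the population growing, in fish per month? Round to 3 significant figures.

1290 fish per month

dN/dt = rN(1 − N/K) = 0.354 × 5780 × (1 − 5780/15550).
1 − 5780/15550 = 0.6283; dN/dt = 0.354 × 5780 × 0.6283 = 1285.6.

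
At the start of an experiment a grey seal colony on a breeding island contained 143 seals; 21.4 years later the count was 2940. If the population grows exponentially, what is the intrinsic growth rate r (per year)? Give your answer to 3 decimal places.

0.141 per year

From N(t) = N₀·e^(rt): e^(r·21.4) = 2940/143 = 20.559.
r·21.4 = ln(20.559) = 3.0233, so r = 3.0233/21.4 = 0.14128.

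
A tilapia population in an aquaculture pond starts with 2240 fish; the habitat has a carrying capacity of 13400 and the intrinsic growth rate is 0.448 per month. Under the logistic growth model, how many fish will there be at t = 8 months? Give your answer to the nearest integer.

11772 fish

A = (K − N₀)/N₀ = (13400 − 2240)/2240 = 4.9821.
N(t) = K/(1 + A·e^(−rt)) = 13400/(1 + 4.9821×e^(−0.448×8)).
e^(−3.584) = 0.027764; denominator = 1 + 4.9821×0.027764 = 1.1383.
N = 13400/1.1383 = 11771.7.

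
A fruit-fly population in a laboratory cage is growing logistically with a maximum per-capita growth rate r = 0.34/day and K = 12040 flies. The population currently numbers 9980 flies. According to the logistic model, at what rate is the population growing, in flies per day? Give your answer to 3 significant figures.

581 flies per day

dN/dt = rN(1 − N/K) = 0.34 × 9980 × (1 − 9980/12040).
1 − 9980/12040 = 0.1711; dN/dt = 0.34 × 9980 × 0.1711 = 580.56.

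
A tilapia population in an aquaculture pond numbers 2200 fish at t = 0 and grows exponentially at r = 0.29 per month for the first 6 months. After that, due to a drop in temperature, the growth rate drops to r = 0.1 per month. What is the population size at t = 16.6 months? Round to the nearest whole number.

36178 fish

Phase 1: N(6) = 2200·e^(0.29×6) = 2200·e^1.74 = 12534.2.
Phase 2 runs for 16.6 − 6 = 10.6 months at r = 0.1.
N(16.6) = 12534.2·e^(0.1×10.6) = 12534.2·e^1.06 = 36178.2.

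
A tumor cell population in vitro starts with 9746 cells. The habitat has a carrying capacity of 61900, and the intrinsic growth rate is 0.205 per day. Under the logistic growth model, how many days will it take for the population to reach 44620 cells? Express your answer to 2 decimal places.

12.81 days

A = (K − N₀)/N₀ = (61900 − 9746)/9746 = 5.3513.
Solve 61900/(1 + 5.3513·e^(−0.205t)) = 44620: 1 + 5.3513·e^(−0.205t) = 1.3873, so e^(−0.205t) = 0.0723691.
−0.205·t = ln(0.0723691) = -2.626, so t = 2.626/0.205 = 12.81.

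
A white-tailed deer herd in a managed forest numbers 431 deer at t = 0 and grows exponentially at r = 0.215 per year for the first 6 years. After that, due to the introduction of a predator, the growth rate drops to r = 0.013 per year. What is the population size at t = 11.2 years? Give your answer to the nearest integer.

Phase 1: N(6) = 431·e^(0.215×6) = 431·e^1.29 = 1565.73.
Phase 2 runs for 11.2 − 6 = 5.2 years at r = 0.013.
N(11.2) = 1565.73·e^(0.013×5.2) = 1565.73·e^0.0676 = 1675.23.

1675 deer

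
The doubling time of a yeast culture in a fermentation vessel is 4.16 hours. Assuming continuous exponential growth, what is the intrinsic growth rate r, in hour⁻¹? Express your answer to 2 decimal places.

r = ln(2)/t_d = 0.6931/4.16 = 0.16662.

0.17 per hour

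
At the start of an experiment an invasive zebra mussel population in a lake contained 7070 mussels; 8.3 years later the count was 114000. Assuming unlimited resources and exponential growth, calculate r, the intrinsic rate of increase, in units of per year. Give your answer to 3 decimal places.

From N(t) = N₀·e^(rt): e^(r·8.3) = 114000/7070 = 16.124.
r·8.3 = ln(16.124) = 2.7803, so r = 2.7803/8.3 = 0.33498.

0.335 per year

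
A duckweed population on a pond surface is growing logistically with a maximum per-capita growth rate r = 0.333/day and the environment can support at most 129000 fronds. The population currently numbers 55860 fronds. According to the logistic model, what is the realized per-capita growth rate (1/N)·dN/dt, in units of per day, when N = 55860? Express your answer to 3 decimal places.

(1/N)·dN/dt = r(1 − N/K) = 0.333 × (1 − 55860/129000).
= 0.333 × 0.56698 = 0.1888.

0.189 per day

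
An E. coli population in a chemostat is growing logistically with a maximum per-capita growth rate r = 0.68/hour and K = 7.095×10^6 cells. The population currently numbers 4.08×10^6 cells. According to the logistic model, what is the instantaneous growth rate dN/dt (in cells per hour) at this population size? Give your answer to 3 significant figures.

1180000 cells per hour

dN/dt = rN(1 − N/K) = 0.68 × 4.08×10^6 × (1 − 4.08×10^6/7.095×10^6).
1 − 4.08×10^6/7.095×10^6 = 0.42495; dN/dt = 0.68 × 4.08×10^6 × 0.42495 = 1.17897×10^6.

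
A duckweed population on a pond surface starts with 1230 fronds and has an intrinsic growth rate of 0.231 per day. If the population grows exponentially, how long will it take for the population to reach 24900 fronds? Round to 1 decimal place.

Set N₀·e^(rt) = 24900: e^(0.231·t) = 24900/1230 = 20.244.
0.231·t = ln(20.244) = 3.0079, so t = 3.0079/0.231 = 13.021.

13.0 days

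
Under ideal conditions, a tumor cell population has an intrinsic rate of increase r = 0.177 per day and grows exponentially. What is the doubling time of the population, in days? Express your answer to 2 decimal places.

3.92 days

Doubling time t_d = ln(2)/r = 0.6931/0.177 = 3.9161.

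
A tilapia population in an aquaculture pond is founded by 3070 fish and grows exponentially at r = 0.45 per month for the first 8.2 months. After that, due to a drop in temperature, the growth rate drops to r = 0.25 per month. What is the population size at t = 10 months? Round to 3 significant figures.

193000 fish

Phase 1: N(8.2) = 3070·e^(0.45×8.2) = 3070·e^3.69 = 122938.
Phase 2 runs for 10 − 8.2 = 1.8 months at r = 0.25.
N(10) = 122938·e^(0.25×1.8) = 122938·e^0.45 = 192805.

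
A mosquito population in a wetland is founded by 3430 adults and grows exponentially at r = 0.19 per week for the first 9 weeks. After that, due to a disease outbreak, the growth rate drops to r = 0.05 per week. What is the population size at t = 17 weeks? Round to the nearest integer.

Phase 1: N(9) = 3430·e^(0.19×9) = 3430·e^1.71 = 18964.3.
Phase 2 runs for 17 − 9 = 8 weeks at r = 0.05.
N(17) = 18964.3·e^(0.05×8) = 18964.3·e^0.4 = 28291.5.

28291 adults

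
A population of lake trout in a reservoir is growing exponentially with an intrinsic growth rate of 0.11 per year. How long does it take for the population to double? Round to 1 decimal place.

6.3 years

Doubling time t_d = ln(2)/r = 0.6931/0.11 = 6.3013.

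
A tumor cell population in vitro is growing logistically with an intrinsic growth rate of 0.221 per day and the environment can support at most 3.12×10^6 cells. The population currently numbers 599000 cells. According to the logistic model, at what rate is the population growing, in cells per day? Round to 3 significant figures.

dN/dt = rN(1 − N/K) = 0.221 × 599000 × (1 − 599000/3.12×10^6).
1 − 599000/3.12×10^6 = 0.80801; dN/dt = 0.221 × 599000 × 0.80801 = 1.06964×10^5.

107000 cells per day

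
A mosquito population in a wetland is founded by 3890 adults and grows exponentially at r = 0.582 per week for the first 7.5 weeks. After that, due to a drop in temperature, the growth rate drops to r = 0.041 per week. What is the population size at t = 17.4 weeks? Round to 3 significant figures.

459000 adults

Phase 1: N(7.5) = 3890·e^(0.582×7.5) = 3890·e^4.365 = 305946.
Phase 2 runs for 17.4 − 7.5 = 9.9 weeks at r = 0.041.
N(17.4) = 305946·e^(0.041×9.9) = 305946·e^0.4059 = 459119.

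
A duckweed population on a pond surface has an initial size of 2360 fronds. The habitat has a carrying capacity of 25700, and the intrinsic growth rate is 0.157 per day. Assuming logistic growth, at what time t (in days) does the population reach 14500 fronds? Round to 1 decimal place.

A = (K − N₀)/N₀ = (25700 − 2360)/2360 = 9.8898.
Solve 25700/(1 + 9.8898·e^(−0.157t)) = 14500: 1 + 9.8898·e^(−0.157t) = 1.7724, so e^(−0.157t) = 0.0781018.
−0.157·t = ln(0.0781018) = -2.5497, so t = 2.5497/0.157 = 16.24.

16.2 days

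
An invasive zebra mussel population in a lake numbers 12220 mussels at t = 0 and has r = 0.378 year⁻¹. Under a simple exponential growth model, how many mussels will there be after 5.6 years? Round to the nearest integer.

101481 mussels

N(t) = N₀·e^(rt) = 12220 × e^(0.378×5.6) = 12220 × e^2.117.
e^2.117 ≈ 8.3045, so N ≈ 12220 × 8.3045 = 101481.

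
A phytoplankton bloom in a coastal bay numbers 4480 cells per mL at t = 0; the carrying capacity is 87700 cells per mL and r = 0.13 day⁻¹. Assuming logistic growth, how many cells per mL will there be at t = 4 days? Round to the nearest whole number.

7282 cells per mL

A = (K − N₀)/N₀ = (87700 − 4480)/4480 = 18.576.
N(t) = K/(1 + A·e^(−rt)) = 87700/(1 + 18.576×e^(−0.13×4)).
e^(−0.52) = 0.59452; denominator = 1 + 18.576×0.59452 = 12.044.
N = 87700/12.044 = 7281.79.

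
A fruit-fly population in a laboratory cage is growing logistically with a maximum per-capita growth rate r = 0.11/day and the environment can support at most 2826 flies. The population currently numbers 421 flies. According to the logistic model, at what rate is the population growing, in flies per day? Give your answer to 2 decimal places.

dN/dt = rN(1 − N/K) = 0.11 × 421 × (1 − 421/2826).
1 − 421/2826 = 0.85103; dN/dt = 0.11 × 421 × 0.85103 = 39.411.

39.41 flies per day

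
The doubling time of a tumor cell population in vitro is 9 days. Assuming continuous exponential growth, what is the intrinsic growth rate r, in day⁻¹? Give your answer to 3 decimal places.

0.077 per day

r = ln(2)/t_d = 0.6931/9 = 0.077016.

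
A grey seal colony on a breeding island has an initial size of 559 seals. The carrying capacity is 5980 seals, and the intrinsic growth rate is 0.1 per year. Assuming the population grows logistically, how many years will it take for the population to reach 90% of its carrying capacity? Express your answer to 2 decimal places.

44.69 years

A = (K − N₀)/N₀ = (5980 − 559)/559 = 9.6977.
Solve 5980/(1 + 9.6977·e^(−0.1t)) = 5382: 1 + 9.6977·e^(−0.1t) = 1.1111, so e^(−0.1t) = 0.0114575.
−0.1·t = ln(0.0114575) = -4.4691, so t = 4.4691/0.1 = 44.691.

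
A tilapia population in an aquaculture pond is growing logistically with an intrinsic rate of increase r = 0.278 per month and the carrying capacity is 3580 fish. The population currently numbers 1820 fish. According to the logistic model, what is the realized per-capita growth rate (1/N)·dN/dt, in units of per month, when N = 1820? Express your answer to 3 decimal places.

0.137 per month

(1/N)·dN/dt = r(1 − N/K) = 0.278 × (1 − 1820/3580).
= 0.278 × 0.49162 = 0.13667.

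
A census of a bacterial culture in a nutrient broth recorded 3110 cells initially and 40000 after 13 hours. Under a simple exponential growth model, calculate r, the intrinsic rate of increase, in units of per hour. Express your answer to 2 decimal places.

0.20 per hour

From N(t) = N₀·e^(rt): e^(r·13) = 40000/3110 = 12.862.
r·13 = ln(12.862) = 2.5543, so r = 2.5543/13 = 0.19648.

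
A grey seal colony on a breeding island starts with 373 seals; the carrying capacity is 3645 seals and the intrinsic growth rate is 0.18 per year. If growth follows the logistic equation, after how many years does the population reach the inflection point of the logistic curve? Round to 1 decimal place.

Logistic growth is fastest at N = K/2 = 1822.5.
A = (K − N₀)/N₀ = 8.7721. Set K/(1 + A·e^(−rt)) = K/2 → A·e^(−rt) = 1.
e^(−0.18t) = 1/8.7721 = 0.113998, so t = ln(8.7721)/0.18 = 2.1716/0.18 = 12.064.

12.1 years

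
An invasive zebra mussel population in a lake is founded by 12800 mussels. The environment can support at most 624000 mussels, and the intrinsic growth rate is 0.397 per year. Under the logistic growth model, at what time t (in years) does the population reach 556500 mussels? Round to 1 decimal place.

A = (K − N₀)/N₀ = (624000 − 12800)/12800 = 47.75.
Solve 624000/(1 + 47.75·e^(−0.397t)) = 556500: 1 + 47.75·e^(−0.397t) = 1.1213, so e^(−0.397t) = 0.00254018.
−0.397·t = ln(0.00254018) = -5.9755, so t = 5.9755/0.397 = 15.052.

15.1 years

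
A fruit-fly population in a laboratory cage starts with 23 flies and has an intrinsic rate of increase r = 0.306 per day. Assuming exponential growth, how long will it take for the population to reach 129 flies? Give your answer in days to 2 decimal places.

Set N₀·e^(rt) = 129: e^(0.306·t) = 129/23 = 5.6087.
0.306·t = ln(5.6087) = 1.7243, so t = 1.7243/0.306 = 5.635.

5.64 days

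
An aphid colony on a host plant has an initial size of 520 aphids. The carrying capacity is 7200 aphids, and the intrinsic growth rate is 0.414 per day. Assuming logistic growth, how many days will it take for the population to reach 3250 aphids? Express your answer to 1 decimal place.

5.7 days

A = (K − N₀)/N₀ = (7200 − 520)/520 = 12.846.
Solve 7200/(1 + 12.846·e^(−0.414t)) = 3250: 1 + 12.846·e^(−0.414t) = 2.2154, so e^(−0.414t) = 0.0946108.
−0.414·t = ln(0.0946108) = -2.358, so t = 2.358/0.414 = 5.6956.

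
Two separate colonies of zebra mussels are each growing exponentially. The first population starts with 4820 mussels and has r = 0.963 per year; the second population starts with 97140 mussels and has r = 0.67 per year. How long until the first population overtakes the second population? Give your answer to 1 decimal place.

Set 4820·e^(0.963t) = 97140·e^(0.67t).
e^((0.963 − 0.67)t) = 97140/4820 → e^(0.293·t) = 20.154.
0.293·t = ln(20.154) = 3.0034, so t = 3.0034/0.293 = 10.25.

10.3 years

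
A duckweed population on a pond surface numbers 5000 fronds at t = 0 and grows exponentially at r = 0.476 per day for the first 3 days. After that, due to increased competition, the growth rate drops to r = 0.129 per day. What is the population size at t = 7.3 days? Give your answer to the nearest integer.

36312 fronds

Phase 1: N(3) = 5000·e^(0.476×3) = 5000·e^1.428 = 20851.8.
Phase 2 runs for 7.3 − 3 = 4.3 days at r = 0.129.
N(7.3) = 20851.8·e^(0.129×4.3) = 20851.8·e^0.5547 = 36311.6.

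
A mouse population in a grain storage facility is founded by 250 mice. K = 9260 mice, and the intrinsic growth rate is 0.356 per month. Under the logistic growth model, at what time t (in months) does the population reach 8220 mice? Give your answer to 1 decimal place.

15.9 months

A = (K − N₀)/N₀ = (9260 − 250)/250 = 36.04.
Solve 9260/(1 + 36.04·e^(−0.356t)) = 8220: 1 + 36.04·e^(−0.356t) = 1.1265, so e^(−0.356t) = 0.00351056.
−0.356·t = ln(0.00351056) = -5.652, so t = 5.652/0.356 = 15.876.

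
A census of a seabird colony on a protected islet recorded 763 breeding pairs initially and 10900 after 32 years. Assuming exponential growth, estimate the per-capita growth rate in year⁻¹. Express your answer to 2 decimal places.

0.08 per year

From N(t) = N₀·e^(rt): e^(r·32) = 10900/763 = 14.286.
r·32 = ln(14.286) = 2.6593, so r = 2.6593/32 = 0.083102.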